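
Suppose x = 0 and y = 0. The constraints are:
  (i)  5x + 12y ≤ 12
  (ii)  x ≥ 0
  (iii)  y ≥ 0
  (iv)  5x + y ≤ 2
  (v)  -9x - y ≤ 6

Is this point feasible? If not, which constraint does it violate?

feasible

(i): 0 ≤ 12 ✓
(ii): 0 ≥ 0 ✓
(iii): 0 ≥ 0 ✓
(iv): 0 ≤ 2 ✓
(v): 0 ≤ 6 ✓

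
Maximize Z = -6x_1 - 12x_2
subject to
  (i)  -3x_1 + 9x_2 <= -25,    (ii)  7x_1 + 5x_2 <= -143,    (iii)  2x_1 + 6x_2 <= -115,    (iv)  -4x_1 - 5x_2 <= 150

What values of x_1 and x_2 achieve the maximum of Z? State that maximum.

Feasible corners and Z = -6x_1 - 12x_2:
  (-283/32, -519/32) → Z = 3963/16
  (7/3, -478/15) → Z = 1842/5
  (-325/14, -80/7) → Z = 1935/7

The optimum lies where 7x_1 + 5x_2 = -143 and -4x_1 - 5x_2 = 150.
Solving simultaneously gives x_1 = 7/3, x_2 = -478/15.

x_1 = 7/3, x_2 = -478/15, maximum Z = 1842/5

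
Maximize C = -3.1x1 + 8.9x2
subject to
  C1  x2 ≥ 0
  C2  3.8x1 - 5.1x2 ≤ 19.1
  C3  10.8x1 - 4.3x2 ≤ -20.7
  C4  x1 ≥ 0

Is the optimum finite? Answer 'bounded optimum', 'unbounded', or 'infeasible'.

From the feasible point (0, 207/43), moving in the direction (0, 1) keeps every constraint satisfied while C increases without bound.

unbounded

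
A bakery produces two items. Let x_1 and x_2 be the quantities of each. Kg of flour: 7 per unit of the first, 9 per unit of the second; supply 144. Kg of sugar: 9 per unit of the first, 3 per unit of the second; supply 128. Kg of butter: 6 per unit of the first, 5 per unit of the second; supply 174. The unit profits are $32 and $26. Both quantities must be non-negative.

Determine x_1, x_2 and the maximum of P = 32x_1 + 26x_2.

x_1 = 12, x_2 = 20/3, maximum P = 1672/3

Extreme points and P = 32x_1 + 26x_2:
  (0, 0) → P = 0
  (0, 16) → P = 416
  (128/9, 0) → P = 4096/9
  (12, 20/3) → P = 1672/3

At the optimal vertex, 7x_1 + 9x_2 = 144 and 9x_1 + 3x_2 = 128.
Solving simultaneously gives x_1 = 12, x_2 = 20/3.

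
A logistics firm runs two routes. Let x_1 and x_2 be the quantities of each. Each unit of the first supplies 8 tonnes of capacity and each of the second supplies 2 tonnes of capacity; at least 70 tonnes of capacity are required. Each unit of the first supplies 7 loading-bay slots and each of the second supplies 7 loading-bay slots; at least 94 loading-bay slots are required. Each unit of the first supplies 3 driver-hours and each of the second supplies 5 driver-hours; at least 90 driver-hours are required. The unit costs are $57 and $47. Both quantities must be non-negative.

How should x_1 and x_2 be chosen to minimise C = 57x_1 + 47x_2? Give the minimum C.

x_1 = 5, x_2 = 15, minimum C = 990

Corner points and C = 57x_1 + 47x_2:
  (0, 35) → C = 1645
  (30, 0) → C = 1710
  (5, 15) → C = 990
The feasible region is unbounded (it extends along (0, 1), (1, 0)), but C strictly increases along every unbounded feasible direction, so there is no improving ray and the minimum is attained at a vertex.

The binding constraints are 8x_1 + 2x_2 = 70 and 3x_1 + 5x_2 = 90.
Solving simultaneously gives x_1 = 5, x_2 = 15.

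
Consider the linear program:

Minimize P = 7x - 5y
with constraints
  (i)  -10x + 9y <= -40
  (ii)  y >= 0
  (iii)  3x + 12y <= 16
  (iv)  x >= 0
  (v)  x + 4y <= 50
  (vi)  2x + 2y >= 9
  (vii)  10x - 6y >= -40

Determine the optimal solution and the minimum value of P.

x = 161/38, y = 5/19, minimum P = 1077/38

Extreme points and P = 7x - 5y:
  (208/49, 40/147) → P = 4168/147
  (161/38, 5/19) → P = 1077/38
  (16/3, 0) → P = 112/3
  (9/2, 0) → P = 63/2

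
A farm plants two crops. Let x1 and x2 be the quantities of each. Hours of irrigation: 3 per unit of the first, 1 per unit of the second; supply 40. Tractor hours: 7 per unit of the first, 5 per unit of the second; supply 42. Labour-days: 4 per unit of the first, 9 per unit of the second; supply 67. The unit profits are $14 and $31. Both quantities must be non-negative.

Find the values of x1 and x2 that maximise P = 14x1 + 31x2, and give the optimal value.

x1 = 1, x2 = 7, maximum P = 231

Corner points and P = 14x1 + 31x2:
  (0, 0) → P = 0
  (0, 67/9) → P = 2077/9
  (6, 0) → P = 84
  (1, 7) → P = 231

At the optimal vertex, 7x1 + 5x2 = 42 and 4x1 + 9x2 = 67.
Solving simultaneously gives x1 = 1, x2 = 7.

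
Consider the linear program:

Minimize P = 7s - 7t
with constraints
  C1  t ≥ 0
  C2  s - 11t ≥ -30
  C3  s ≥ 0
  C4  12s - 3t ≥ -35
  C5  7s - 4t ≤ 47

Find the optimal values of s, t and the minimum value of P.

s = 0, t = 30/11, minimum P = -210/11

Vertices and P = 7s - 7t:
  (0, 0) → P = 0
  (47/7, 0) → P = 47
  (0, 30/11) → P = -210/11
  (637/73, 257/73) → P = 2660/73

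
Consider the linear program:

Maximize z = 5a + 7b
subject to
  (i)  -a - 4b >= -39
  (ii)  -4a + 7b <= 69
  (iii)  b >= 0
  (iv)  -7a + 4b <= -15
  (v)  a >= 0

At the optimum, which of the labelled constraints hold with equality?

(i) and (iii)

Feasible corners and z = 5a + 7b:
  (39, 0) → z = 195
  (27/4, 129/16) → z = 1443/16
  (15/7, 0) → z = 75/7

The maximum is at (39, 0). Substituting into each constraint, equality holds for (i) and (iii); the remaining constraints have slack.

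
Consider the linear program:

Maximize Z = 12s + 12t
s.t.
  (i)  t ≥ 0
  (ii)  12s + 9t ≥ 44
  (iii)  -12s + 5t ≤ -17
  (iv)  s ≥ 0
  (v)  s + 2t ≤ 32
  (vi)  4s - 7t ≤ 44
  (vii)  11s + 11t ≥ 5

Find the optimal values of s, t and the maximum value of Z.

Feasible corners and Z = 12s + 12t:
  (11/3, 0) → Z = 44
  (11, 0) → Z = 132
  (373/168, 27/14) → Z = 697/14
  (194/29, 367/29) → Z = 6732/29
  (104/5, 28/5) → Z = 1584/5

s = 104/5, t = 28/5, maximum Z = 1584/5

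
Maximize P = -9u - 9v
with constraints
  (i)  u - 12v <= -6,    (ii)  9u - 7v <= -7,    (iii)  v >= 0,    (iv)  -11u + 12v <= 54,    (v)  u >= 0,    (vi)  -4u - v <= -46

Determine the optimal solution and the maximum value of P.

u = 315/37, v = 442/37, maximum P = -6813/37

Feasible corners and P = -9u - 9v:
  (294/31, 409/31) → P = -6327/31
  (315/37, 442/37) → P = -6813/37
  (498/59, 722/59) → P = -10980/59

The optimum lies where 9u - 7v = -7 and -4u - v = -46.
Solving simultaneously gives u = 315/37, v = 442/37.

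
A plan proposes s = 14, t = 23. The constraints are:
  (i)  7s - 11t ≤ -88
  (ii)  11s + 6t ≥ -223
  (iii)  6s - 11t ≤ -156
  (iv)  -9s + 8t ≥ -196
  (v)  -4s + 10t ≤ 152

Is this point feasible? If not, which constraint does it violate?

Constraint (v): -4s + 10t = 174, which is not ≤ 152. All other constraints are satisfied.

not feasible — violates (v)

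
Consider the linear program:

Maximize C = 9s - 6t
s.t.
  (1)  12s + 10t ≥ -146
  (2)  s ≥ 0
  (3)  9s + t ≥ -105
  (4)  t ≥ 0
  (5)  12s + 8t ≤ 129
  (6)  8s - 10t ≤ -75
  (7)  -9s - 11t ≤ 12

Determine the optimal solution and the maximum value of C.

s = 15/4, t = 21/2, maximum C = -117/4

Corner points and C = 9s - 6t:
  (0, 129/8) → C = -387/4
  (0, 15/2) → C = -45
  (15/4, 21/2) → C = -117/4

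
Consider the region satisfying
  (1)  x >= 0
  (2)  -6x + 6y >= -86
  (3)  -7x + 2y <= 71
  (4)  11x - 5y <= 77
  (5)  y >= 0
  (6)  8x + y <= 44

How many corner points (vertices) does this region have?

Pairwise boundary intersections that survive every other constraint:
  (0, 71/2)
  (0, 0)
  (17/23, 876/23)
  (11/2, 0)

4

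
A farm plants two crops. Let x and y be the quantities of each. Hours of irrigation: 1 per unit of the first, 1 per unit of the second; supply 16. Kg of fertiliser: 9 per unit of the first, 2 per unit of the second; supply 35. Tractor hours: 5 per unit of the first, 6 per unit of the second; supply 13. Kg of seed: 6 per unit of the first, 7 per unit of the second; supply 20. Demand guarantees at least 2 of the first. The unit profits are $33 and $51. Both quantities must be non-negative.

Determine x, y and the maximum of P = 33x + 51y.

x = 2, y = 1/2, maximum P = 183/2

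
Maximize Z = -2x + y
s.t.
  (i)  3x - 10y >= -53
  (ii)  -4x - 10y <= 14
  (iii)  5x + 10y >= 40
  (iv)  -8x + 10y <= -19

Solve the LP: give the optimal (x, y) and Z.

Extreme points and Z = -2x + y:
  (72/5, 481/50) → Z = -959/50
  (54, -23) → Z = -131
  (59/13, 45/26) → Z = -191/26
The feasible region is unbounded (it extends along (10, 3), (5, -2)), but Z strictly decreases along every unbounded feasible direction, so there is no improving ray and the maximum is attained at a vertex.

At the optimal vertex, 5x + 10y = 40 and -8x + 10y = -19.
Solving simultaneously gives x = 59/13, y = 45/26.

x = 59/13, y = 45/26, maximum Z = -191/26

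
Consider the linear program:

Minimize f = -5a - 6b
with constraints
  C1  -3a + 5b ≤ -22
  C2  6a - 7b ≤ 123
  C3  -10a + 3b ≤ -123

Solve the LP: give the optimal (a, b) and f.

a = 461/9, b = 79/3, minimum f = -3727/9

Corner points and f = -5a - 6b:
  (461/9, 79/3) → f = -3727/9
  (549/41, 149/41) → f = -3639/41
  (123/13, -123/13) → f = 123/13

The binding constraints are -3a + 5b = -22 and 6a - 7b = 123.
Solving simultaneously gives a = 461/9, b = 79/3.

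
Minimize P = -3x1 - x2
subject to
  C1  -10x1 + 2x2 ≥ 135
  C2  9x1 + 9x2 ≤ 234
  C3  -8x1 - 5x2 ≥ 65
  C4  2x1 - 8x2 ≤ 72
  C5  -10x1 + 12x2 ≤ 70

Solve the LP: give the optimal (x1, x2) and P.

x1 = -74/5, x2 = -13/2, minimum P = 509/10

Feasible corners and P = -3x1 - x2:
  (-306/19, -495/38) → P = 2331/38
  (-74/5, -13/2) → P = 509/10
  (-178/7, -215/14) → P = 1283/14

The binding constraints are -10x1 + 2x2 = 135 and -10x1 + 12x2 = 70.
Solving simultaneously gives x1 = -74/5, x2 = -13/2.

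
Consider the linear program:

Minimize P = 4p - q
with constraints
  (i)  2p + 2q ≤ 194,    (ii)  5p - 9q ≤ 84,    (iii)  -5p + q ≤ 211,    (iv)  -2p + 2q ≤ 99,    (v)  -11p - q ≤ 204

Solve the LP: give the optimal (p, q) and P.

p = -169/8, q = 227/8, minimum P = -903/8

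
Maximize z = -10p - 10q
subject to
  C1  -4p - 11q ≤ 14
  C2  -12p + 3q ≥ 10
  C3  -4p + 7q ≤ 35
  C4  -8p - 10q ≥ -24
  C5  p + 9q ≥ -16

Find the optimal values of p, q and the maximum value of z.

Vertices and z = -10p - 10q:
  (-19/18, -8/9) → z = 175/9
  (-161/24, 7/6) → z = 665/12
  (-7/36, 23/9) → z = -425/18
  (-91/48, 47/12) → z = -485/24

The binding constraints are -4p - 11q = 14 and -4p + 7q = 35.
Solving simultaneously gives p = -161/24, q = 7/6.

p = -161/24, q = 7/6, maximum z = 665/12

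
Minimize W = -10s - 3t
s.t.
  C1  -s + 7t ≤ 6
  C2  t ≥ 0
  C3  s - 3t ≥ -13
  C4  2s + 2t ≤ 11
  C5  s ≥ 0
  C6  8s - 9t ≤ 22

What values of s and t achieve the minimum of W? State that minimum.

s = 143/34, t = 22/17, minimum W = -781/17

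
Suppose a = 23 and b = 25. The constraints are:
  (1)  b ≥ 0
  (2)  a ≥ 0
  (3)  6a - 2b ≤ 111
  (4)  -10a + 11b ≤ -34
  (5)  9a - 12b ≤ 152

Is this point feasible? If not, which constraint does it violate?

Constraint (4): -10a + 11b = 45, which is not ≤ -34. All other constraints are satisfied.

not feasible — violates (4)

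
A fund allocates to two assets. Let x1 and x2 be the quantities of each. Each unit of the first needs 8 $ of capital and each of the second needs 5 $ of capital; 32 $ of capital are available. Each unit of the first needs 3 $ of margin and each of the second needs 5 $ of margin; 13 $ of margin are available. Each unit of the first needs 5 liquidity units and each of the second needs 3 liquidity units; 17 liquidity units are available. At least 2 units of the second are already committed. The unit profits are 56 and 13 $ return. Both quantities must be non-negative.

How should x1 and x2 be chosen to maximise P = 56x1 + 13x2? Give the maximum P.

x1 = 1, x2 = 2, maximum P = 82

Corner points and P = 56x1 + 13x2:
  (0, 13/5) → P = 169/5
  (0, 2) → P = 26
  (1, 2) → P = 82

At the optimal vertex, 3x1 + 5x2 = 13 and x2 = 2.
Solving simultaneously gives x1 = 1, x2 = 2.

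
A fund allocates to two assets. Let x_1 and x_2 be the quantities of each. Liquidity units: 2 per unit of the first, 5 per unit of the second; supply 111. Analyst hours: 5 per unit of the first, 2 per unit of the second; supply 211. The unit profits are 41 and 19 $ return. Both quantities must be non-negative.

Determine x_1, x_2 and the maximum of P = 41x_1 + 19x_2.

x_1 = 119/3, x_2 = 19/3, maximum P = 5240/3

Feasible corners and P = 41x_1 + 19x_2:
  (0, 0) → P = 0
  (0, 111/5) → P = 2109/5
  (211/5, 0) → P = 8651/5
  (119/3, 19/3) → P = 5240/3

The optimum lies where 2x_1 + 5x_2 = 111 and 5x_1 + 2x_2 = 211.
Solving simultaneously gives x_1 = 119/3, x_2 = 19/3.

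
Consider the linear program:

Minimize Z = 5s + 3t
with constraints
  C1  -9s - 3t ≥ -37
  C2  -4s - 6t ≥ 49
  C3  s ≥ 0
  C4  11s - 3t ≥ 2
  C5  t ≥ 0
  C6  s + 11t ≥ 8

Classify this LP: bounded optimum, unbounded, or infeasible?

The boundaries -9s - 3t = -37 and 11s - 3t = 2 meet at (39/20, 389/60), but that point violates -4s - 6t ≥ 49. Every candidate vertex is excluded by some other constraint, so the feasible region is empty.

infeasible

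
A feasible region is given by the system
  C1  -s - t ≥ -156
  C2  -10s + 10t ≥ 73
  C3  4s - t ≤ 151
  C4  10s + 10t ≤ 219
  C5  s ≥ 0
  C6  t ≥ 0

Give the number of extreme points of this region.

Pairwise boundary intersections that survive every other constraint:
  (73/10, 73/5)
  (0, 73/10)
  (0, 219/10)

3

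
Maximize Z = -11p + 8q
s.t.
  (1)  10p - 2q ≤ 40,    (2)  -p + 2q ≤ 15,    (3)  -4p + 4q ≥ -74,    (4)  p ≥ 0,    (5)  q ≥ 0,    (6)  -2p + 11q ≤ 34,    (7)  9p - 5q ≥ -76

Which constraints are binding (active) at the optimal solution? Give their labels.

Vertices and Z = -11p + 8q:
  (4, 0) → Z = -44
  (254/53, 210/53) → Z = -1114/53
  (0, 0) → Z = 0
  (0, 34/11) → Z = 272/11

The maximum is at (0, 34/11). Substituting into each constraint, equality holds for (4) and (6); the remaining constraints have slack.

(4) and (6)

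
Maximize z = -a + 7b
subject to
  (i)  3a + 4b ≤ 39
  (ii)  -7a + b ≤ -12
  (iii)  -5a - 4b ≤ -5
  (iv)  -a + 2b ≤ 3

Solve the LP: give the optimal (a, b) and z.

a = 33/5, b = 24/5, maximum z = 27

Vertices and z = -a + 7b:
  (33/5, 24/5) → z = 27
  (53/33, -25/33) → z = -76/11
  (27/13, 33/13) → z = 204/13
The feasible region is unbounded (it extends along (4, -3), (4, -5)), but z strictly decreases along every unbounded feasible direction, so there is no improving ray and the maximum is attained at a vertex.

The binding constraints are 3a + 4b = 39 and -a + 2b = 3.
Solving simultaneously gives a = 33/5, b = 24/5.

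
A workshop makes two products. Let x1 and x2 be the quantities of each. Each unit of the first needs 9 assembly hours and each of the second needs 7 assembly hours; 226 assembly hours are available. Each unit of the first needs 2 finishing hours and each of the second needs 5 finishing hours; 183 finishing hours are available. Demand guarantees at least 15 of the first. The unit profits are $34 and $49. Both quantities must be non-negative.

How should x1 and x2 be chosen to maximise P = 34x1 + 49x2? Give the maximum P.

x1 = 15, x2 = 13, maximum P = 1147

Feasible corners and P = 34x1 + 49x2:
  (226/9, 0) → P = 7684/9
  (15, 0) → P = 510
  (15, 13) → P = 1147

The optimum lies where 9x1 + 7x2 = 226 and x1 = 15.
Solving simultaneously gives x1 = 15, x2 = 13.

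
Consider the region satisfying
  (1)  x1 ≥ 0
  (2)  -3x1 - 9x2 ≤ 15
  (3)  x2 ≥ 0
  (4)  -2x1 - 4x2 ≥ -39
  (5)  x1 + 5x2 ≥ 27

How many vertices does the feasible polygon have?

Of the 10 pairwise boundary intersections, those satisfying every inequality are:
  (0, 39/4)
  (0, 27/5)
  (29/2, 5/2)

3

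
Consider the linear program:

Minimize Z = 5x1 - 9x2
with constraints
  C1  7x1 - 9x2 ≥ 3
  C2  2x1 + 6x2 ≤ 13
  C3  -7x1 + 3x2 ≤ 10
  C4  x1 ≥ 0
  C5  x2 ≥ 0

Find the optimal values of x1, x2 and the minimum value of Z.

Extreme points and Z = 5x1 - 9x2:
  (9/4, 17/12) → Z = -3/2
  (3/7, 0) → Z = 15/7
  (13/2, 0) → Z = 65/2

The binding constraints are 7x1 - 9x2 = 3 and 2x1 + 6x2 = 13.
Solving simultaneously gives x1 = 9/4, x2 = 17/12.

x1 = 9/4, x2 = 17/12, minimum Z = -3/2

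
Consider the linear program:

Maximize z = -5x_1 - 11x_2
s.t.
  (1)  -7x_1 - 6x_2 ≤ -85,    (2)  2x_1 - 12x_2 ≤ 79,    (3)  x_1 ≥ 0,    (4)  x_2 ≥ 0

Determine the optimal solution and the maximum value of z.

Vertices and z = -5x_1 - 11x_2:
  (0, 85/6) → z = -935/6
  (85/7, 0) → z = -425/7
  (79/2, 0) → z = -395/2
The feasible region is unbounded (it extends along (0, 1), (6, 1)), but z strictly decreases along every unbounded feasible direction, so there is no improving ray and the maximum is attained at a vertex.

The binding constraints are -7x_1 - 6x_2 = -85 and x_2 = 0.
Solving simultaneously gives x_1 = 85/7, x_2 = 0.

x_1 = 85/7, x_2 = 0, maximum z = -425/7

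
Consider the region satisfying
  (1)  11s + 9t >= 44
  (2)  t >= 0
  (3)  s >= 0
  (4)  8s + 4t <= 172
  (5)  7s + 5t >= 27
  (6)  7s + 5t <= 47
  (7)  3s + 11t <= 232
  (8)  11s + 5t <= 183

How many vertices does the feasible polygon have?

5

The feasible vertices (each the meet of two boundaries and inside every other half-plane) are:
  (4, 0)
  (23/8, 11/8)
  (47/7, 0)
  (0, 27/5)
  (0, 47/5)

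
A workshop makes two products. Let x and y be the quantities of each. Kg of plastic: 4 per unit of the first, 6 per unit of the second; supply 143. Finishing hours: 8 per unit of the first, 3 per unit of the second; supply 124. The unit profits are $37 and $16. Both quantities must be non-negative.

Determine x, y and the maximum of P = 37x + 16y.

Corner points and P = 37x + 16y:
  (0, 0) → P = 0
  (0, 143/6) → P = 1144/3
  (31/2, 0) → P = 1147/2
  (35/4, 18) → P = 2447/4

x = 35/4, y = 18, maximum P = 2447/4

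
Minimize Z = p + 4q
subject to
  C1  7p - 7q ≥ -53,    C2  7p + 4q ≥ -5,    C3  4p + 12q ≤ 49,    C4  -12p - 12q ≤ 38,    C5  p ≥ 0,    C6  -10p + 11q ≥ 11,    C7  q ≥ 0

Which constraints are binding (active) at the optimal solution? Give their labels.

C5 and C6

Feasible corners and Z = p + 4q:
  (0, 49/12) → Z = 49/3
  (407/164, 267/82) → Z = 2543/164
  (0, 1) → Z = 4

The minimum is at (0, 1). Substituting into each constraint, equality holds for C5 and C6; the remaining constraints have slack.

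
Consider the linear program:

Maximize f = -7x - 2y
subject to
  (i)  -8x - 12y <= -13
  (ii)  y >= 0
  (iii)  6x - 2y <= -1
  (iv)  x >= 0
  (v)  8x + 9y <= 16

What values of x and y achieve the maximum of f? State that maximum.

x = 0, y = 13/12, maximum f = -13/6

Feasible corners and f = -7x - 2y:
  (7/44, 43/44) → f = -135/44
  (0, 13/12) → f = -13/6
  (23/70, 52/35) → f = -369/70
  (0, 16/9) → f = -32/9

At the optimal vertex, -8x - 12y = -13 and x = 0.
Solving simultaneously gives x = 0, y = 13/12.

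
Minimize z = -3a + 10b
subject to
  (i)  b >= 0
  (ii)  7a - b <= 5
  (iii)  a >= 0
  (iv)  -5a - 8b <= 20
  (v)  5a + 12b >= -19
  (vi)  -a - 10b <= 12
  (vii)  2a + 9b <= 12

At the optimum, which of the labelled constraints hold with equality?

(i) and (ii)

Feasible corners and z = -3a + 10b:
  (5/7, 0) → z = -15/7
  (0, 0) → z = 0
  (57/65, 74/65) → z = 569/65
  (0, 4/3) → z = 40/3

The minimum is at (5/7, 0). Substituting into each constraint, equality holds for (i) and (ii); the remaining constraints have slack.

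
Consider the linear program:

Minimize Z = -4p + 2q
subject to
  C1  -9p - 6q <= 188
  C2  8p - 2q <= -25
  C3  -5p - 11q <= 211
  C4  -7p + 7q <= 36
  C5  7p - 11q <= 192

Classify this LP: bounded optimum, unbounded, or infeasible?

bounded optimum

Extreme points and Z = -4p + 2q:
  (-802/69, -959/69) → Z = 430/23
  (-1532/105, -992/105) → Z = 592/15
  (-697/98, -1563/98) → Z = -169/49
  (-103/42, 113/42) → Z = 319/21
The feasible region has finitely many vertices and no improving ray; the minimum is -169/49 at (-697/98, -1563/98).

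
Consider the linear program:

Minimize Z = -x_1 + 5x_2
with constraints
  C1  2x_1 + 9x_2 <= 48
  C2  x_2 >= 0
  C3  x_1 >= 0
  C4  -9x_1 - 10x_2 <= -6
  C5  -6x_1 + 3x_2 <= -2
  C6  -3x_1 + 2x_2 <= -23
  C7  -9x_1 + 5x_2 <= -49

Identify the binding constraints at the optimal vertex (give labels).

C1 and C2

Corner points and Z = -x_1 + 5x_2:
  (24, 0) → Z = -24
  (303/31, 98/31) → Z = 187/31
  (23/3, 0) → Z = -23/3

The minimum is at (24, 0). Substituting into each constraint, equality holds for C1 and C2; the remaining constraints have slack.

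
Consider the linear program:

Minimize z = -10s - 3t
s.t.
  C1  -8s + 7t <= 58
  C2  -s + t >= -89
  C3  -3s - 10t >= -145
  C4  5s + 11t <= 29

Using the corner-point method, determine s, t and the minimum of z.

Vertices and z = -10s - 3t:
  (-681, -770) → z = 9120
  (-145/41, 174/41) → z = 928/41
  (63, -26) → z = -552

s = 63, t = -26, minimum z = -552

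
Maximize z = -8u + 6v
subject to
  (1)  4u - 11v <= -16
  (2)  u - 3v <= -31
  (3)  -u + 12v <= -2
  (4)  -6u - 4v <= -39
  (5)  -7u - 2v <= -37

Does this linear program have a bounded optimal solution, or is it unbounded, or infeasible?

infeasible

The boundaries 4u - 11v = -16 and u - 3v = -31 meet at (293, 108), but that point violates -u + 12v ≤ -2. Every candidate vertex is excluded by some other constraint, so the feasible region is empty.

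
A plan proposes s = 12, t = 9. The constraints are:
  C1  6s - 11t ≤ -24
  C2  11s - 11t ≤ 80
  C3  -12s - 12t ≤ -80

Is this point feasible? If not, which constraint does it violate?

feasible

C1: -27 ≤ -24 ✓
C2: 33 ≤ 80 ✓
C3: -252 ≤ -80 ✓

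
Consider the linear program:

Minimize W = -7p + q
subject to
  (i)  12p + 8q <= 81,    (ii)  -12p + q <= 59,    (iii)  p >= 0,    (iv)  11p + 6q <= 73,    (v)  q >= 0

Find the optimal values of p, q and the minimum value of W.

p = 73/11, q = 0, minimum W = -511/11

Extreme points and W = -7p + q:
  (0, 81/8) → W = 81/8
  (49/8, 15/16) → W = -671/16
  (0, 0) → W = 0
  (73/11, 0) → W = -511/11

The optimum lies where 11p + 6q = 73 and q = 0.
Solving simultaneously gives p = 73/11, q = 0.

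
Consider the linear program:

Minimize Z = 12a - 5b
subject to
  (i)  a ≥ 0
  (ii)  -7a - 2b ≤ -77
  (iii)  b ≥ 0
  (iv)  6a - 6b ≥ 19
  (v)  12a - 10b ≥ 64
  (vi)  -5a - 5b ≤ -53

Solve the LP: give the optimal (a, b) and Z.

a = 449/47, b = 238/47, minimum Z = 4198/47

Extreme points and Z = 12a - 5b:
  (11, 0) → Z = 132
  (449/47, 238/47) → Z = 4198/47
  (97/6, 13) → Z = 129
The feasible region is unbounded (it extends along (1, 1), (1, 0)), but Z strictly increases along every unbounded feasible direction, so there is no improving ray and the minimum is attained at a vertex.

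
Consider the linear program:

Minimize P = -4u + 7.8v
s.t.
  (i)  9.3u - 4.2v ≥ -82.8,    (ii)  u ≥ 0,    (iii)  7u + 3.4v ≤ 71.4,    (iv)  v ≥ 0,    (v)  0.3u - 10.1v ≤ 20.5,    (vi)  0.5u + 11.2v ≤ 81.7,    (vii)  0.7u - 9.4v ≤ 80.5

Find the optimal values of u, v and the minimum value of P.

u = 10.2, v = 0, minimum P = -40.8

Vertices and P = -4u + 7.8v:
  (0, 0) → P = 0
  (0, 817/112) → P = 31863/560
  (51/5, 0) → P = -204/5
  (5219/767, 5362/767) → P = 104738/3835

At the optimal vertex, 7u + 3.4v = 71.4 and v = 0.
Solving simultaneously gives u = 51/5, v = 0.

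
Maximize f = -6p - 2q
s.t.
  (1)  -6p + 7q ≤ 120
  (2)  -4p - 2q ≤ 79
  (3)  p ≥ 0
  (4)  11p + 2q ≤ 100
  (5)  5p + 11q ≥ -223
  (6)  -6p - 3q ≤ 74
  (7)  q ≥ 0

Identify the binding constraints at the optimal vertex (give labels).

Vertices and f = -6p - 2q:
  (0, 120/7) → f = -240/7
  (460/89, 1920/89) → f = -6600/89
  (0, 0) → f = 0
  (100/11, 0) → f = -600/11

The maximum is at (0, 0). Substituting into each constraint, equality holds for (3) and (7); the remaining constraints have slack.

(3) and (7)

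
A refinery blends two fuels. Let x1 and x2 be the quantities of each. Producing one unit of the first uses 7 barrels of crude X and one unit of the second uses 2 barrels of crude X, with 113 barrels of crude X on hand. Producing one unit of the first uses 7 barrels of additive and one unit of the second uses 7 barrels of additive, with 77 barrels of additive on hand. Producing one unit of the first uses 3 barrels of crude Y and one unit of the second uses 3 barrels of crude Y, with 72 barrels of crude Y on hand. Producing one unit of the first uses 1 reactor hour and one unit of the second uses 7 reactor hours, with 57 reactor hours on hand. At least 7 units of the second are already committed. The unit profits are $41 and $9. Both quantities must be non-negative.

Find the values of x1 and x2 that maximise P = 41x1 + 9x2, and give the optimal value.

Vertices and P = 41x1 + 9x2:
  (0, 57/7) → P = 513/7
  (0, 7) → P = 63
  (10/3, 23/3) → P = 617/3
  (4, 7) → P = 227

At the optimal vertex, 7x1 + 7x2 = 77 and x2 = 7.
Solving simultaneously gives x1 = 4, x2 = 7.

x1 = 4, x2 = 7, maximum P = 227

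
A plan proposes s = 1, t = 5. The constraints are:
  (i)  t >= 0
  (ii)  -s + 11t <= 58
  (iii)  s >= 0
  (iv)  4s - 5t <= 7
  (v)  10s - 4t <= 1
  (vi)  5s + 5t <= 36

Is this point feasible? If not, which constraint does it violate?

(i): 5 ≥ 0 ✓
(ii): 54 ≤ 58 ✓
(iii): 1 ≥ 0 ✓
(iv): -21 ≤ 7 ✓
(v): -10 ≤ 1 ✓
(vi): 30 ≤ 36 ✓

feasible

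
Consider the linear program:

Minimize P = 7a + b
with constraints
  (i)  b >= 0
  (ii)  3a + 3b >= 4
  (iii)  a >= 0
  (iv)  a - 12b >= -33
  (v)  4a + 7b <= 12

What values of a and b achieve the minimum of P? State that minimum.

a = 0, b = 4/3, minimum P = 4/3

Feasible corners and P = 7a + b:
  (4/3, 0) → P = 28/3
  (3, 0) → P = 21
  (0, 4/3) → P = 4/3
  (0, 12/7) → P = 12/7

The optimum lies where 3a + 3b = 4 and a = 0.
Solving simultaneously gives a = 0, b = 4/3.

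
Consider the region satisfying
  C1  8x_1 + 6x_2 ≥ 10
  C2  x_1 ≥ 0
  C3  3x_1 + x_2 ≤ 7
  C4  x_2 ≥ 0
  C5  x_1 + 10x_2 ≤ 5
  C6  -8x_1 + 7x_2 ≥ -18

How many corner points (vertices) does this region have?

The feasible vertices (each the meet of two boundaries and inside every other half-plane) are:
  (5/4, 0)
  (35/37, 15/37)
  (65/29, 8/29)
  (67/29, 2/29)
  (9/4, 0)

5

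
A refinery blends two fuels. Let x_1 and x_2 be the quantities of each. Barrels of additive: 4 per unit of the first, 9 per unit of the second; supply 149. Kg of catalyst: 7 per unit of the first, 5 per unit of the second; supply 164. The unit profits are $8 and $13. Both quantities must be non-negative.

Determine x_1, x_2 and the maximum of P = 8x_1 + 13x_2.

x_1 = 17, x_2 = 9, maximum P = 253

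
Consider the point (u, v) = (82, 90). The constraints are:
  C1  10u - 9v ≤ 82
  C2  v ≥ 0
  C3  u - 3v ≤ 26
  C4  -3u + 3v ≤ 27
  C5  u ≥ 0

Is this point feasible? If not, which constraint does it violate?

feasible

C1: 10 ≤ 82 ✓
C2: 90 ≥ 0 ✓
C3: -188 ≤ 26 ✓
C4: 24 ≤ 27 ✓
C5: 82 ≥ 0 ✓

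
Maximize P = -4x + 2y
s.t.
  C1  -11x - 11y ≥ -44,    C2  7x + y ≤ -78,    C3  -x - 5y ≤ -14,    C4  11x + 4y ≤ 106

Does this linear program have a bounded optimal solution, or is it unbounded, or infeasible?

From the feasible point (-41/3, 53/3), moving in the direction (-5, 1) keeps every constraint satisfied while P increases without bound.

unbounded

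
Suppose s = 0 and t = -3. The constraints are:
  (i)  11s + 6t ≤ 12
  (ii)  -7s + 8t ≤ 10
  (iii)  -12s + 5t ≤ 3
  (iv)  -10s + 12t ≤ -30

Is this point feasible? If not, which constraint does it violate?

feasible

(i): -18 ≤ 12 ✓
(ii): -24 ≤ 10 ✓
(iii): -15 ≤ 3 ✓
(iv): -36 ≤ -30 ✓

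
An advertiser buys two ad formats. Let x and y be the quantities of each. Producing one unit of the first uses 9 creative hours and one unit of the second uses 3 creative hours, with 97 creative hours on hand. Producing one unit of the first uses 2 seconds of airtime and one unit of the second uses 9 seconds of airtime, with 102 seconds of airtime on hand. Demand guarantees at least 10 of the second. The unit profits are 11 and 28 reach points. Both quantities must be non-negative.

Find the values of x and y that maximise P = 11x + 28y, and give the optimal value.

Feasible corners and P = 11x + 28y:
  (0, 34/3) → P = 952/3
  (0, 10) → P = 280
  (6, 10) → P = 346

At the optimal vertex, 2x + 9y = 102 and y = 10.
Solving simultaneously gives x = 6, y = 10.

x = 6, y = 10, maximum P = 346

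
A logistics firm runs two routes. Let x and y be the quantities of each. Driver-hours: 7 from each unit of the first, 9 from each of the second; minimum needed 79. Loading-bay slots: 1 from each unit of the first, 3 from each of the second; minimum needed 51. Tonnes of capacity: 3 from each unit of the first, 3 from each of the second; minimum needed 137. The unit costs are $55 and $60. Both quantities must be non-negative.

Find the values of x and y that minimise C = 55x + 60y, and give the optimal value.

Vertices and C = 55x + 60y:
  (0, 137/3) → C = 2740
  (51, 0) → C = 2805
  (43, 8/3) → C = 2525
The feasible region is unbounded (it extends along (0, 1), (1, 0)), but C strictly increases along every unbounded feasible direction, so there is no improving ray and the minimum is attained at a vertex.

x = 43, y = 8/3, minimum C = 2525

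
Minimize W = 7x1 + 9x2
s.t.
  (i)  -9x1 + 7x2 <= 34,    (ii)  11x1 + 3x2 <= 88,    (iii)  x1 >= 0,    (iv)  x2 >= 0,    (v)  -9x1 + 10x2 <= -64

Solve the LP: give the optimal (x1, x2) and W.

x1 = 64/9, x2 = 0, minimum W = 448/9

Extreme points and W = 7x1 + 9x2:
  (8, 0) → W = 56
  (1072/137, 88/137) → W = 8296/137
  (64/9, 0) → W = 448/9

The binding constraints are x2 = 0 and -9x1 + 10x2 = -64.
Solving simultaneously gives x1 = 64/9, x2 = 0.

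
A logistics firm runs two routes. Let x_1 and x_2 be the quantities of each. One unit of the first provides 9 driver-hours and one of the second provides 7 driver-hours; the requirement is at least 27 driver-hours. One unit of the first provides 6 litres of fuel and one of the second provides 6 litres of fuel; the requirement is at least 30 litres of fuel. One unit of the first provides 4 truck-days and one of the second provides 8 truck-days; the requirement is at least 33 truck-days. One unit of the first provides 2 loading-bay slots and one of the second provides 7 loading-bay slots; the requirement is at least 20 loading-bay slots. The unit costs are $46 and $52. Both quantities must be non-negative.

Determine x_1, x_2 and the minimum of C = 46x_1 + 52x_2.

Extreme points and C = 46x_1 + 52x_2:
  (0, 5) → C = 260
  (10, 0) → C = 460
  (7/4, 13/4) → C = 499/2
  (71/12, 7/6) → C = 1997/6
The feasible region is unbounded (it extends along (0, 1), (1, 0)), but C strictly increases along every unbounded feasible direction, so there is no improving ray and the minimum is attained at a vertex.

x_1 = 7/4, x_2 = 13/4, minimum C = 499/2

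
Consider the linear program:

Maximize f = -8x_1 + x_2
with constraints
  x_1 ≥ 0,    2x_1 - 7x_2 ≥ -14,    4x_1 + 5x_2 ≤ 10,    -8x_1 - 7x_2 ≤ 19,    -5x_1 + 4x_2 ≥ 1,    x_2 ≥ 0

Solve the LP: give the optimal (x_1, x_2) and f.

The optimum lies where x_1 = 0 and 2x_1 - 7x_2 = -14.
Solving simultaneously gives x_1 = 0, x_2 = 2.

x_1 = 0, x_2 = 2, maximum f = 2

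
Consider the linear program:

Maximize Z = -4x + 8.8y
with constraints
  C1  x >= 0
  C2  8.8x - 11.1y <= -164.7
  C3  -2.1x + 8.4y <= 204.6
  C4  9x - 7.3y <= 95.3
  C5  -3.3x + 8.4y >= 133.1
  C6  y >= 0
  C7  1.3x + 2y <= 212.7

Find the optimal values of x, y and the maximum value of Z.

Feasible corners and Z = -4x + 8.8y:
  (0, 341/14) → Z = 7502/35
  (0, 1331/84) → Z = 14641/105
  (29586/1687, 48487/1687) → Z = 220244/1205
  (3131/1243, 5707/339) → Z = 2574328/18645

The binding constraints are x = 0 and -2.1x + 8.4y = 204.6.
Solving simultaneously gives x = 0, y = 341/14.

x = 0, y = 341/14, maximum Z = 7502/35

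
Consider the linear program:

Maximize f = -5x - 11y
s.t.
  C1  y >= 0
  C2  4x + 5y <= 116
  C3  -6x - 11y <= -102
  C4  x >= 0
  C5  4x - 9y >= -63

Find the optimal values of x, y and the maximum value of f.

x = 17, y = 0, maximum f = -85

Vertices and f = -5x - 11y:
  (29, 0) → f = -145
  (17, 0) → f = -85
  (729/56, 179/14) → f = -11521/56
  (225/98, 393/49) → f = -9771/98

At the optimal vertex, y = 0 and -6x - 11y = -102.
Solving simultaneously gives x = 17, y = 0.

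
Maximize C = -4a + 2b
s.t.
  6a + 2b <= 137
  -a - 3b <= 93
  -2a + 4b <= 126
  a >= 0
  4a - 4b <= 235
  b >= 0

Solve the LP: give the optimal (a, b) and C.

Feasible corners and C = -4a + 2b:
  (74/7, 515/14) → C = 219/7
  (137/6, 0) → C = -274/3
  (0, 63/2) → C = 63
  (0, 0) → C = 0

a = 0, b = 63/2, maximum C = 63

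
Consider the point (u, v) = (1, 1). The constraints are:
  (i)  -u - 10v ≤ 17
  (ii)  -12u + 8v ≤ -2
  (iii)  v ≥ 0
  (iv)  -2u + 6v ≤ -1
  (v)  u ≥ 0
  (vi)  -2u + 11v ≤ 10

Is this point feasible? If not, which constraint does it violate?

not feasible — violates (iv)

Constraint (iv): -2u + 6v = 4, which is not ≤ -1. All other constraints are satisfied.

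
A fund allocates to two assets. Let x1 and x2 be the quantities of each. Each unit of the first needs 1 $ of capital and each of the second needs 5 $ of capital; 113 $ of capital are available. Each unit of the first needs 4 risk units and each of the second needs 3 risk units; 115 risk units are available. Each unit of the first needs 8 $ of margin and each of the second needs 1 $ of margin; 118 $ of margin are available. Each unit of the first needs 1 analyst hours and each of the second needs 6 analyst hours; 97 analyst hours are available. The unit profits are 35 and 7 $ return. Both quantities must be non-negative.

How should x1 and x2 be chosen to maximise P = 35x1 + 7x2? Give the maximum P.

x1 = 13, x2 = 14, maximum P = 553

Extreme points and P = 35x1 + 7x2:
  (0, 0) → P = 0
  (0, 97/6) → P = 679/6
  (59/4, 0) → P = 2065/4
  (13, 14) → P = 553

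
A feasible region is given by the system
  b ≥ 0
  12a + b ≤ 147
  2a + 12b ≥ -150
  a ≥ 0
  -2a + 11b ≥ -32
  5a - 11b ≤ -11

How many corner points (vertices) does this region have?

3

Pairwise boundary intersections that survive every other constraint:
  (0, 147)
  (1606/137, 867/137)
  (0, 1)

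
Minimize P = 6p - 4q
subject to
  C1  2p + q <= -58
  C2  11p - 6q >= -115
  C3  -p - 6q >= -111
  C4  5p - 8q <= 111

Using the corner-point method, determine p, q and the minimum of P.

Extreme points and P = 6p - 4q:
  (-463/23, -408/23) → P = -1146/23
  (-353/21, -512/21) → P = -10/3
  (-793/29, -898/29) → P = -1166/29

The binding constraints are 2p + q = -58 and 11p - 6q = -115.
Solving simultaneously gives p = -463/23, q = -408/23.

p = -463/23, q = -408/23, minimum P = -1146/23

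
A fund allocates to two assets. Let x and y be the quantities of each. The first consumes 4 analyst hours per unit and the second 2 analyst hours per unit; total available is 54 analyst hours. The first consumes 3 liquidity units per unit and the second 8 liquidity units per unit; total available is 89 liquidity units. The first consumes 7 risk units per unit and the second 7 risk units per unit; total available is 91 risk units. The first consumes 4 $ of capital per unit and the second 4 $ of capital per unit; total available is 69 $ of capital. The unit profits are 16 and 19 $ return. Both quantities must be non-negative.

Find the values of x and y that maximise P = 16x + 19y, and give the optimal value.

Vertices and P = 16x + 19y:
  (0, 0) → P = 0
  (0, 89/8) → P = 1691/8
  (13, 0) → P = 208
  (3, 10) → P = 238

x = 3, y = 10, maximum P = 238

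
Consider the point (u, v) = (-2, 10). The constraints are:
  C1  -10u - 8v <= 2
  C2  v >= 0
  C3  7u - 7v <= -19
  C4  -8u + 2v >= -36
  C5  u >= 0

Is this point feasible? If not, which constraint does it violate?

not feasible — violates C5

Constraint C5: u = -2, which is not ≥ 0. All other constraints are satisfied.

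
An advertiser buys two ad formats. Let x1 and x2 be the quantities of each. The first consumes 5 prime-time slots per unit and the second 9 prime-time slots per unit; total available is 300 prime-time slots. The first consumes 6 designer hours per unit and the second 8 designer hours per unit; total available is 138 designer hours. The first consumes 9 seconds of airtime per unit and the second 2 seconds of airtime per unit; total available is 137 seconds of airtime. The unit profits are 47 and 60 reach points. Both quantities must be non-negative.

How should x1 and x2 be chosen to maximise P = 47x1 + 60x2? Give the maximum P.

Vertices and P = 47x1 + 60x2:
  (0, 0) → P = 0
  (0, 69/4) → P = 1035
  (137/9, 0) → P = 6439/9
  (41/3, 7) → P = 3187/3

x1 = 41/3, x2 = 7, maximum P = 3187/3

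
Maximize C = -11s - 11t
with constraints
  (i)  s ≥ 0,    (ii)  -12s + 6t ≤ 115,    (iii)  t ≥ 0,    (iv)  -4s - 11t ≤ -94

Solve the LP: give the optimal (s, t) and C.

Corner points and C = -11s - 11t:
  (0, 115/6) → C = -1265/6
  (0, 94/11) → C = -94
  (47/2, 0) → C = -517/2
The feasible region is unbounded (it extends along (1, 2), (1, 0)), but C strictly decreases along every unbounded feasible direction, so there is no improving ray and the maximum is attained at a vertex.

The binding constraints are s = 0 and -4s - 11t = -94.
Solving simultaneously gives s = 0, t = 94/11.

s = 0, t = 94/11, maximum C = -94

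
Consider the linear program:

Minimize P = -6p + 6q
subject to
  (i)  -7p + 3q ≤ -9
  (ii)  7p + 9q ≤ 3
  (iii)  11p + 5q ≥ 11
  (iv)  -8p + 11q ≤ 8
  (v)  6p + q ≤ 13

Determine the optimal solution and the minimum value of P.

p = 54/19, q = -77/19, minimum P = -786/19

Vertices and P = -6p + 6q:
  (21/16, -11/16) → P = -12
  (114/47, -73/47) → P = -1122/47
  (54/19, -77/19) → P = -786/19

The binding constraints are 11p + 5q = 11 and 6p + q = 13.
Solving simultaneously gives p = 54/19, q = -77/19.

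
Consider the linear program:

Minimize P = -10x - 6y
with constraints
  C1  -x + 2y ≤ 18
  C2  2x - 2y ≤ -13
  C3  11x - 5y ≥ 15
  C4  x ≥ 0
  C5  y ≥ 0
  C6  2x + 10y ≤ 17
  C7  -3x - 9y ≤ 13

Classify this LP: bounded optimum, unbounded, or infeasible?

The boundaries 11x - 5y = 15 and y = 0 meet at (15/11, 0), but that point violates 2x - 2y ≤ -13. Every candidate vertex is excluded by some other constraint, so the feasible region is empty.

infeasible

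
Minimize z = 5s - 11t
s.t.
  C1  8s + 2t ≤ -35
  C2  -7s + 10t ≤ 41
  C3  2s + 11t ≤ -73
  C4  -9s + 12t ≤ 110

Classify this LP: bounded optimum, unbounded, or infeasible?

Corner points and z = 5s - 11t:
  (-239/84, -257/42) → z = 637/12
  (-1181/97, -429/97) → z = -1186/97
  (-304/3, -401/6) → z = 457/2
The feasible region has finitely many vertices and no improving ray; the minimum is -1186/97 at (-1181/97, -429/97).

bounded optimum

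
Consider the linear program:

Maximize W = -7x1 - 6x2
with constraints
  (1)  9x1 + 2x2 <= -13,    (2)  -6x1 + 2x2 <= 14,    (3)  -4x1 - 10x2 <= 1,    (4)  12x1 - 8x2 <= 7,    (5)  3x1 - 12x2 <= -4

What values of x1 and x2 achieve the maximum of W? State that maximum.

x1 = -71/34, x2 = 25/34, maximum W = 347/34

Extreme points and W = -7x1 - 6x2:
  (-9/5, 8/5) → W = 3
  (-64/41, 43/82) → W = 319/41
  (-71/34, 25/34) → W = 347/34

The optimum lies where -6x1 + 2x2 = 14 and -4x1 - 10x2 = 1.
Solving simultaneously gives x1 = -71/34, x2 = 25/34.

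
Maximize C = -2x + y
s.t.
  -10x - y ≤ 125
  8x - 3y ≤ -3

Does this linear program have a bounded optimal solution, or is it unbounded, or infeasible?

unbounded

From the feasible point (-189/19, -485/19), moving in the direction (3, 8) keeps every constraint satisfied while C increases without bound.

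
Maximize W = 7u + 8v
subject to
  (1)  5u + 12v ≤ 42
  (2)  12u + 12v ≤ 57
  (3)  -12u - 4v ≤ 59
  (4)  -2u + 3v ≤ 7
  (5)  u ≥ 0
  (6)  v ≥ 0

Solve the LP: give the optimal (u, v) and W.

u = 15/7, v = 73/28, maximum W = 251/7

Vertices and W = 7u + 8v:
  (15/7, 73/28) → W = 251/7
  (14/13, 119/39) → W = 1246/39
  (19/4, 0) → W = 133/4
  (0, 7/3) → W = 56/3
  (0, 0) → W = 0

At the optimal vertex, 5u + 12v = 42 and 12u + 12v = 57.
Solving simultaneously gives u = 15/7, v = 73/28.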